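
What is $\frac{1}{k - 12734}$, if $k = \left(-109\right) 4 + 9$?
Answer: $- \frac{1}{13161} \approx -7.5982 \cdot 10^{-5}$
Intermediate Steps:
$k = -427$ ($k = -436 + 9 = -427$)
$\frac{1}{k - 12734} = \frac{1}{-427 - 12734} = \frac{1}{-13161} = - \frac{1}{13161}$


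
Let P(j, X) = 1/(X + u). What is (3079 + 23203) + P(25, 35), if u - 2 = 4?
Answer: 1077563/41 ≈ 26282.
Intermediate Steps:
u = 6 (u = 2 + 4 = 6)
P(j, X) = 1/(6 + X) (P(j, X) = 1/(X + 6) = 1/(6 + X))
(3079 + 23203) + P(25, 35) = (3079 + 23203) + 1/(6 + 35) = 26282 + 1/41 = 1077563/41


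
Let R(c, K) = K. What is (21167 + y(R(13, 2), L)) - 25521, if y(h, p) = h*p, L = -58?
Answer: -4470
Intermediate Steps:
(21167 + y(R(13, 2), L)) - 25521 = (21167 + 2*(-58)) - 25521 = (21167 - 116) - 25521 = 21051 - 25521 = -4470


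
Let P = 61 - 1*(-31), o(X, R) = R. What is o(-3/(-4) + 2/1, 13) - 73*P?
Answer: -6703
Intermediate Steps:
P = 92 (P = 61 + 31 = 92)
o(-3/(-4) + 2/1, 13) - 73*P = 13 - 73*92 = 13 - 6716 = -6703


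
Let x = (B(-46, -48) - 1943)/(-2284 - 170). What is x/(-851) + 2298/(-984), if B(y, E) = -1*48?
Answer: -400083053/171245028 ≈ -2.3363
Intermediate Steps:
B(y, E) = -48
x = 1991/2454 (x = (-48 - 1943)/(-2284 - 170) = -1991/(-2454) = -1991*(-1/2454) = 1991/2454 ≈ 0.81133)
x/(-851) + 2298/(-984) = (1991/2454)/(-851) + 2298/(-984) = (1991/2454)*(-1/851) + 2298*(-1/984) = -1991/2088354 - 383/164 = -400083053/171245028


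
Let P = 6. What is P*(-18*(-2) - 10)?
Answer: 156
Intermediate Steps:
P*(-18*(-2) - 10) = 6*(-18*(-2) - 10) = 6*(36 - 10) = 6*26 = 156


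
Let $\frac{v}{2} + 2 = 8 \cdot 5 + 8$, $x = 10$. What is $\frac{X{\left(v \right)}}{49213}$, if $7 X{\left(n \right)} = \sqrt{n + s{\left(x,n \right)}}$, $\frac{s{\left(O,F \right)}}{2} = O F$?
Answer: $\frac{2 \sqrt{483}}{344491} \approx 0.00012759$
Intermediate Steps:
$s{\left(O,F \right)} = 2 F O$ ($s{\left(O,F \right)} = 2 O F = 2 F O$)
$v = 92$ ($v = -4 + 2 \left(8 \cdot 5 + 8\right) = -4 + 2 \left(40 + 8\right) = -4 + 2 \cdot 48 = -4 + 96 = 92$)
$X{\left(n \right)} = \frac{\sqrt{21} \sqrt{n}}{7}$ ($X{\left(n \right)} = \frac{\sqrt{n + 2 n 10}}{7} = \frac{\sqrt{n + 20 n}}{7} = \frac{\sqrt{21 n}}{7} = \frac{\sqrt{21} \sqrt{n}}{7}$)
$\frac{X{\left(v \right)}}{49213} = \frac{\frac{1}{7} \sqrt{21} \sqrt{92}}{49213} = \frac{\sqrt{21} \cdot 2 \sqrt{23}}{7} \cdot \frac{1}{49213} = \frac{2 \sqrt{483}}{7} \cdot \frac{1}{49213} = \frac{2 \sqrt{483}}{344491}$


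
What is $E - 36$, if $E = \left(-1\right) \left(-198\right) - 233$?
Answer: $-71$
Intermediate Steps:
$E = -35$ ($E = 198 - 233 = -35$)
$E - 36 = -35 - 36 = -71$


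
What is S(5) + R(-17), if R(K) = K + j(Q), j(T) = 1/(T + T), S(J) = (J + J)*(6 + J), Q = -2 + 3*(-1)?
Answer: 929/10 ≈ 92.900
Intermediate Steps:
Q = -5 (Q = -2 - 3 = -5)
S(J) = 2*J*(6 + J) (S(J) = (2*J)*(6 + J) = 2*J*(6 + J))
j(T) = 1/(2*T)
R(K) = -⅒ + K (R(K) = K + (½)/(-5) = K + (½)*(-⅕) = K - ⅒ = -⅒ + K)
S(5) + R(-17) = 2*5*(6 + 5) + (-⅒ - 17) = 2*5*11 - 171/10 = 110 - 171/10 = 929/10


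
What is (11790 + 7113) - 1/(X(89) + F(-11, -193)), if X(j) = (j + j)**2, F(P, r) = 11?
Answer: 599130584/31695 ≈ 18903.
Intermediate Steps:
X(j) = 4*j**2 (X(j) = (2*j)**2 = 4*j**2)
(11790 + 7113) - 1/(X(89) + F(-11, -193)) = (11790 + 7113) - 1/(4*89**2 + 11) = 18903 - 1/(4*7921 + 11) = 18903 - 1/(31684 + 11) = 18903 - 1/31695 = 599130584/31695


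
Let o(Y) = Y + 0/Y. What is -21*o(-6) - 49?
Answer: 77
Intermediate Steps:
o(Y) = Y (o(Y) = Y + 0 = Y)
-21*o(-6) - 49 = -21*(-6) - 49 = 126 - 49 = 77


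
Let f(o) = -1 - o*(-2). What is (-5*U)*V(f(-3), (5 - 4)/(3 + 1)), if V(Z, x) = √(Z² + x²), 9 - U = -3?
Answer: -15*√785 ≈ -420.27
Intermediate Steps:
U = 12 (U = 9 - 1*(-3) = 9 + 3 = 12)
f(o) = -1 + 2*o (f(o) = -1 - (-2)*o = -1 + 2*o)
(-5*U)*V(f(-3), (5 - 4)/(3 + 1)) = (-5*12)*√((-1 + 2*(-3))² + ((5 - 4)/(3 + 1))²) = -60*√((-1 - 6)² + (1/4)²) = -60*√((-7)² + (1*(¼))²) = -60*√(49 + (¼)²) = -60*√(49 + 1/16) = -15*√785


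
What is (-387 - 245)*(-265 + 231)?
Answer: 21488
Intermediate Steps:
(-387 - 245)*(-265 + 231) = -632*(-34) = 21488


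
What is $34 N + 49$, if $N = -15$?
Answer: $-461$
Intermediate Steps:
$34 N + 49 = 34 \left(-15\right) + 49 = -510 + 49 = -461$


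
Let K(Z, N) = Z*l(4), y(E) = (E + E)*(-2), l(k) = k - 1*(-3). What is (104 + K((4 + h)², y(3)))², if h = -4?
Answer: 10816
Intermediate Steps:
l(k) = 3 + k (l(k) = k + 3 = 3 + k)
y(E) = -4*E (y(E) = (2*E)*(-2) = -4*E)
K(Z, N) = 7*Z (K(Z, N) = Z*(3 + 4) = Z*7 = 7*Z)
(104 + K((4 + h)², y(3)))² = (104 + 7*(4 - 4)²)² = (104 + 7*0²)² = (104 + 7*0)² = (104 + 0)² = 104² = 10816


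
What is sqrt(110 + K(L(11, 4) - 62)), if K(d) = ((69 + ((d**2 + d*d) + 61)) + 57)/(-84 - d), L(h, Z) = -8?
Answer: I*sqrt(118258)/14 ≈ 24.563*I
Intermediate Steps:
K(d) = (187 + 2*d**2)/(-84 - d) (K(d) = ((69 + ((d**2 + d**2) + 61)) + 57)/(-84 - d) = ((69 + (2*d**2 + 61)) + 57)/(-84 - d) = ((69 + (61 + 2*d**2)) + 57)/(-84 - d) = ((130 + 2*d**2) + 57)/(-84 - d) = (187 + 2*d**2)/(-84 - d))
sqrt(110 + K(L(11, 4) - 62)) = sqrt(110 + (-187 - 2*(-8 - 62)**2)/(84 + (-8 - 62))) = sqrt(110 + (-187 - 2*(-70)**2)/(84 - 70)) = sqrt(110 + (-187 - 2*4900)/14) = sqrt(110 + (-187 - 9800)/14) = sqrt(110 + (1/14)*(-9987)) = sqrt(110 - 9987/14) = sqrt(-8447/14) = I*sqrt(118258)/14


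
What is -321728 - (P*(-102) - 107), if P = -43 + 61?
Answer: -319785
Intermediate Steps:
P = 18
-321728 - (P*(-102) - 107) = -321728 - (18*(-102) - 107) = -321728 - (-1836 - 107) = -321728 - 1*(-1943) = -321728 + 1943 = -319785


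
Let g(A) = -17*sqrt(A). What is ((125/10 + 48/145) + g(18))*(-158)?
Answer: -293959/145 + 8058*sqrt(2) ≈ 9368.4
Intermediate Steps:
((125/10 + 48/145) + g(18))*(-158) = ((125/10 + 48/145) - 51*sqrt(2))*(-158) = ((125*(1/10) + 48*(1/145)) - 51*sqrt(2))*(-158) = ((25/2 + 48/145) - 51*sqrt(2))*(-158) = (3721/290 - 51*sqrt(2))*(-158) = -293959/145 + 8058*sqrt(2)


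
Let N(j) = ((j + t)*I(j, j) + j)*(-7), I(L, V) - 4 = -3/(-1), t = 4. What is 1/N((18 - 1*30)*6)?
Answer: 1/3836 ≈ 0.00026069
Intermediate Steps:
I(L, V) = 7 (I(L, V) = 4 - 3/(-1) = 4 - 3*(-1) = 4 + 3 = 7)
N(j) = -196 - 56*j (N(j) = ((j + 4)*7 + j)*(-7) = ((4 + j)*7 + j)*(-7) = ((28 + 7*j) + j)*(-7) = (28 + 8*j)*(-7) = -196 - 56*j)
1/N((18 - 1*30)*6) = 1/(-196 - 56*(18 - 1*30)*6) = 1/(-196 - 56*(18 - 30)*6) = 1/(-196 - (-672)*6) = 1/(-196 - 56*(-72)) = 1/(-196 + 4032) = 1/3836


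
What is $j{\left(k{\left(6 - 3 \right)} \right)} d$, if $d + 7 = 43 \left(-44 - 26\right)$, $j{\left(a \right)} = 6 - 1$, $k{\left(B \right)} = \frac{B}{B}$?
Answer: $-15085$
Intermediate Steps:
$k{\left(B \right)} = 1$
$j{\left(a \right)} = 5$
$d = -3017$ ($d = -7 + 43 \left(-44 - 26\right) = -7 + 43 \left(-70\right) = -7 - 3010 = -3017$)
$j{\left(k{\left(6 - 3 \right)} \right)} d = 5 \left(-3017\right) = -15085$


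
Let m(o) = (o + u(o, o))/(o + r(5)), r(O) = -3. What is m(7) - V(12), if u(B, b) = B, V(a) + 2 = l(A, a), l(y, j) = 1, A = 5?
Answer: 9/2 ≈ 4.5000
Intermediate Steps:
V(a) = -1 (V(a) = -2 + 1 = -1)
m(o) = 2*o/(-3 + o) (m(o) = (o + o)/(o - 3) = (2*o)/(-3 + o) = 2*o/(-3 + o))
m(7) - V(12) = 2*7/(-3 + 7) - 1*(-1) = 2*7/4 + 1 = 2*7*(1/4) + 1 = 7/2 + 1 = 9/2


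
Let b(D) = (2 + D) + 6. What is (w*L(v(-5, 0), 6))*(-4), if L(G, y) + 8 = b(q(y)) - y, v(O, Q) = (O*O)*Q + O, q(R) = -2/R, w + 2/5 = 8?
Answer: 2888/15 ≈ 192.53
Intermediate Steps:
w = 38/5 (w = -⅖ + 8 = 38/5 ≈ 7.6000)
b(D) = 8 + D
v(O, Q) = O + Q*O² (v(O, Q) = O²*Q + O = Q*O² + O = O + Q*O²)
L(G, y) = -y - 2/y (L(G, y) = -8 + ((8 - 2/y) - y) = -8 + (8 - y - 2/y) = -y - 2/y)
(w*L(v(-5, 0), 6))*(-4) = (38*(-1*6 - 2/6)/5)*(-4) = (38*(-6 - 2*⅙)/5)*(-4) = (38*(-6 - ⅓)/5)*(-4) = ((38/5)*(-19/3))*(-4) = -722/15*(-4) = 2888/15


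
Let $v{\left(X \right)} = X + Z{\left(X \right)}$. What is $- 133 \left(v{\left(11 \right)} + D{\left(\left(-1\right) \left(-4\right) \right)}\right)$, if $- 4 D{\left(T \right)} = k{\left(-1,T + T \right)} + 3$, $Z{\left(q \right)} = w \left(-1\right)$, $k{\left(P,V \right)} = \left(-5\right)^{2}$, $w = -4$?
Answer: $-1064$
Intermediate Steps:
$k{\left(P,V \right)} = 25$
$Z{\left(q \right)} = 4$ ($Z{\left(q \right)} = \left(-4\right) \left(-1\right) = 4$)
$D{\left(T \right)} = -7$ ($D{\left(T \right)} = - \frac{25 + 3}{4} = \left(- \frac{1}{4}\right) 28 = -7$)
$v{\left(X \right)} = 4 + X$ ($v{\left(X \right)} = X + 4 = 4 + X$)
$- 133 \left(v{\left(11 \right)} + D{\left(\left(-1\right) \left(-4\right) \right)}\right) = - 133 \left(\left(4 + 11\right) - 7\right) = - 133 \left(15 - 7\right) = \left(-133\right) 8 = -1064$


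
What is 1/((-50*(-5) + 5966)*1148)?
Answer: 1/7135968 ≈ 1.4014e-7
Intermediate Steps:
1/((-50*(-5) + 5966)*1148) = (1/1148)/(250 + 5966) = (1/1148)/6216 = (1/6216)*(1/1148) = 1/7135968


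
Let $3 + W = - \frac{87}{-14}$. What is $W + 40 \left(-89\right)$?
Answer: $- \frac{49795}{14} \approx -3556.8$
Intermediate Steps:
$W = \frac{45}{14}$ ($W = -3 - \frac{87}{-14} = -3 - - \frac{87}{14} = -3 + \frac{87}{14} = \frac{45}{14} \approx 3.2143$)
$W + 40 \left(-89\right) = \frac{45}{14} + 40 \left(-89\right) = \frac{45}{14} - 3560 = - \frac{49795}{14}$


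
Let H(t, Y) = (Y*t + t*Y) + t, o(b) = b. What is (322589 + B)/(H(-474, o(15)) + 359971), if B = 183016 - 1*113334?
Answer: 392271/345277 ≈ 1.1361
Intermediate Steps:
B = 69682 (B = 183016 - 113334 = 69682)
H(t, Y) = t + 2*Y*t (H(t, Y) = (Y*t + Y*t) + t = 2*Y*t + t = t + 2*Y*t)
(322589 + B)/(H(-474, o(15)) + 359971) = (322589 + 69682)/(-474*(1 + 2*15) + 359971) = 392271/(-474*(1 + 30) + 359971) = 392271/(-474*31 + 359971) = 392271/(-14694 + 359971) = 392271/345277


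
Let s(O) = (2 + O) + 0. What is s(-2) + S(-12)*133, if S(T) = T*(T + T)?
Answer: 38304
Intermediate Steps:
s(O) = 2 + O
S(T) = 2*T² (S(T) = T*(2*T) = 2*T²)
s(-2) + S(-12)*133 = (2 - 2) + (2*(-12)²)*133 = 0 + (2*144)*133 = 0 + 288*133 = 0 + 38304 = 38304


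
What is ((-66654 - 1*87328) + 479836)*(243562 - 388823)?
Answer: -47333877894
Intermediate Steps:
((-66654 - 1*87328) + 479836)*(243562 - 388823) = ((-66654 - 87328) + 479836)*(-145261) = (-153982 + 479836)*(-145261) = 325854*(-145261) = -47333877894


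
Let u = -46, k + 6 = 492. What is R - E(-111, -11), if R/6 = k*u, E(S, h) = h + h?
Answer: -134114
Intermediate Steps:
k = 486 (k = -6 + 492 = 486)
E(S, h) = 2*h
R = -134136 (R = 6*(486*(-46)) = 6*(-22356) = -134136)
R - E(-111, -11) = -134136 - 2*(-11) = -134136 - 1*(-22) = -134136 + 22 = -134114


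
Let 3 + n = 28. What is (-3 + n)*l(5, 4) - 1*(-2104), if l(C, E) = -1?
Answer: 2082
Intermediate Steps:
n = 25 (n = -3 + 28 = 25)
(-3 + n)*l(5, 4) - 1*(-2104) = (-3 + 25)*(-1) - 1*(-2104) = 22*(-1) + 2104 = -22 + 2104 = 2082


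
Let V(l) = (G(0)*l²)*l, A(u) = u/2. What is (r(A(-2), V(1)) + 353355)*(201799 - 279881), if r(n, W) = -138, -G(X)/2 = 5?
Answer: -27579889794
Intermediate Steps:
G(X) = -10 (G(X) = -2*5 = -10)
A(u) = u/2 (A(u) = u*(½) = u/2)
V(l) = -10*l³ (V(l) = (-10*l²)*l = -10*l³)
(r(A(-2), V(1)) + 353355)*(201799 - 279881) = (-138 + 353355)*(201799 - 279881) = 353217*(-78082) = -27579889794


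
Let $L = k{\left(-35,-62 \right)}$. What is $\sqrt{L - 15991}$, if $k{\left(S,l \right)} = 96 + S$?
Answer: $3 i \sqrt{1770} \approx 126.21 i$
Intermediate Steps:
$L = 61$ ($L = 96 - 35 = 61$)
$\sqrt{L - 15991} = \sqrt{61 - 15991} = \sqrt{-15930} = 3 i \sqrt{1770}$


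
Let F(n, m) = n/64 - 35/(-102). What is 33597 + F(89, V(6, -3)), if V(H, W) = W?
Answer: 109666267/3264 ≈ 33599.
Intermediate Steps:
F(n, m) = 35/102 + n/64 (F(n, m) = n*(1/64) - 35*(-1/102) = n/64 + 35/102 = 35/102 + n/64)
33597 + F(89, V(6, -3)) = 33597 + (35/102 + (1/64)*89) = 33597 + (35/102 + 89/64) = 33597 + 5659/3264 = 109666267/3264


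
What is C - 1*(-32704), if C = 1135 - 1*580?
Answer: 33259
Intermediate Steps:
C = 555 (C = 1135 - 580 = 555)
C - 1*(-32704) = 555 - 1*(-32704) = 555 + 32704 = 33259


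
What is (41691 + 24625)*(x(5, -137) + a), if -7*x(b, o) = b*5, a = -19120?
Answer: -8877391340/7 ≈ -1.2682e+9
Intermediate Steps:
x(b, o) = -5*b/7 (x(b, o) = -b*5/7 = -5*b/7)
(41691 + 24625)*(x(5, -137) + a) = (41691 + 24625)*(-5/7*5 - 19120) = 66316*(-25/7 - 19120) = 66316*(-133865/7) = -8877391340/7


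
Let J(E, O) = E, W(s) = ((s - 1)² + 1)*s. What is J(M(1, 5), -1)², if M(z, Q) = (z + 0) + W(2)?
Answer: 25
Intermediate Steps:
W(s) = s*(1 + (-1 + s)²) (W(s) = ((-1 + s)² + 1)*s = (1 + (-1 + s)²)*s = s*(1 + (-1 + s)²))
M(z, Q) = 4 + z (M(z, Q) = (z + 0) + 2*(1 + (-1 + 2)²) = z + 2*(1 + 1²) = z + 2*(1 + 1) = z + 2*2 = z + 4 = 4 + z)
J(M(1, 5), -1)² = (4 + 1)² = 5² = 25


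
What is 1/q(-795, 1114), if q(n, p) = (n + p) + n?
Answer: -1/476 ≈ -0.0021008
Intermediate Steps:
q(n, p) = p + 2*n
1/q(-795, 1114) = 1/(1114 + 2*(-795)) = 1/(1114 - 1590) = 1/(-476) = -1/476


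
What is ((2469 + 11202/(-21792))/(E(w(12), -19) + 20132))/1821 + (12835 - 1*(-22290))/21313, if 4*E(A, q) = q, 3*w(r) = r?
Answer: 359692145915141/218243571056412 ≈ 1.6481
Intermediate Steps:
w(r) = r/3
E(A, q) = q/4
((2469 + 11202/(-21792))/(E(w(12), -19) + 20132))/1821 + (12835 - 1*(-22290))/21313 = ((2469 + 11202/(-21792))/((¼)*(-19) + 20132))/1821 + (12835 - 1*(-22290))/21313 = ((2469 + 11202*(-1/21792))/(-19/4 + 20132))*(1/1821) + (12835 + 22290)*(1/21313) = ((2469 - 1867/3632)/(80509/4))*(1/1821) + 35125*(1/21313) = ((8965541/3632)*(4/80509))*(1/1821) + 35125/21313 = (689657/5623244)*(1/1821) + 35125/21313 = 689657/10239927324 + 35125/21313 = 359692145915141/218243571056412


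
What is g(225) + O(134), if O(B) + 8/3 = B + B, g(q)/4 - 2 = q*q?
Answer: 608320/3 ≈ 2.0277e+5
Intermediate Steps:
g(q) = 8 + 4*q**2 (g(q) = 8 + 4*(q*q) = 8 + 4*q**2)
O(B) = -8/3 + 2*B (O(B) = -8/3 + (B + B) = -8/3 + 2*B)
g(225) + O(134) = (8 + 4*225**2) + (-8/3 + 2*134) = (8 + 4*50625) + (-8/3 + 268) = (8 + 202500) + 796/3 = 202508 + 796/3 = 608320/3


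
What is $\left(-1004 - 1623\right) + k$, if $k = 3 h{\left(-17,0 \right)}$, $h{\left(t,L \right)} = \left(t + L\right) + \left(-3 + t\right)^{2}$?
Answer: $-1478$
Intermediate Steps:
$h{\left(t,L \right)} = L + t + \left(-3 + t\right)^{2}$ ($h{\left(t,L \right)} = \left(L + t\right) + \left(-3 + t\right)^{2} = L + t + \left(-3 + t\right)^{2}$)
$k = 1149$ ($k = 3 \left(0 - 17 + \left(-3 - 17\right)^{2}\right) = 3 \left(0 - 17 + \left(-20\right)^{2}\right) = 3 \left(0 - 17 + 400\right) = 3 \cdot 383 = 1149$)
$\left(-1004 - 1623\right) + k = \left(-1004 - 1623\right) + 1149 = -2627 + 1149 = -1478$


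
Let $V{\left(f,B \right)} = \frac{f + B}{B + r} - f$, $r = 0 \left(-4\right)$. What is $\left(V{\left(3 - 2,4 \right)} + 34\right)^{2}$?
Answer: $\frac{18769}{16} \approx 1173.1$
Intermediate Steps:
$r = 0$
$V{\left(f,B \right)} = - f + \frac{B + f}{B}$ ($V{\left(f,B \right)} = \frac{f + B}{B + 0} - f = \frac{B + f}{B} - f = - f + \frac{B + f}{B}$)
$\left(V{\left(3 - 2,4 \right)} + 34\right)^{2} = \left(\left(1 - \left(3 - 2\right) + \frac{3 - 2}{4}\right) + 34\right)^{2} = \left(\left(1 - \left(3 - 2\right) + \left(3 - 2\right) \frac{1}{4}\right) + 34\right)^{2} = \left(\left(1 - 1 + 1 \cdot \frac{1}{4}\right) + 34\right)^{2} = \left(\left(1 - 1 + \frac{1}{4}\right) + 34\right)^{2} = \left(\frac{1}{4} + 34\right)^{2} = \left(\frac{137}{4}\right)^{2} = \frac{18769}{16}$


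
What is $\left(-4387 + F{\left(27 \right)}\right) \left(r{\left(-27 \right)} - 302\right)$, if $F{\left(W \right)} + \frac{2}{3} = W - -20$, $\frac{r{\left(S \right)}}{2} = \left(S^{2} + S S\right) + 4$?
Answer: $-11381228$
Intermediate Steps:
$r{\left(S \right)} = 8 + 4 S^{2}$ ($r{\left(S \right)} = 2 \left(\left(S^{2} + S S\right) + 4\right) = 2 \left(\left(S^{2} + S^{2}\right) + 4\right) = 2 \left(2 S^{2} + 4\right) = 2 \left(4 + 2 S^{2}\right) = 8 + 4 S^{2}$)
$F{\left(W \right)} = \frac{58}{3} + W$ ($F{\left(W \right)} = - \frac{2}{3} + \left(W - -20\right) = - \frac{2}{3} + \left(W + 20\right) = - \frac{2}{3} + \left(20 + W\right) = \frac{58}{3} + W$)
$\left(-4387 + F{\left(27 \right)}\right) \left(r{\left(-27 \right)} - 302\right) = \left(-4387 + \left(\frac{58}{3} + 27\right)\right) \left(\left(8 + 4 \left(-27\right)^{2}\right) - 302\right) = \left(-4387 + \frac{139}{3}\right) \left(\left(8 + 4 \cdot 729\right) - 302\right) = - \frac{13022 \left(\left(8 + 2916\right) - 302\right)}{3} = - \frac{13022 \left(2924 - 302\right)}{3} = \left(- \frac{13022}{3}\right) 2622 = -11381228$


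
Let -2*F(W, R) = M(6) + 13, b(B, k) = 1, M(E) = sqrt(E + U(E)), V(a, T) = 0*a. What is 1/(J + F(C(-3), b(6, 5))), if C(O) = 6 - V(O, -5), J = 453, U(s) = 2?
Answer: 1786/797441 + 4*sqrt(2)/797441 ≈ 0.0022468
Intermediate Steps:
V(a, T) = 0
M(E) = sqrt(2 + E) (M(E) = sqrt(E + 2) = sqrt(2 + E))
C(O) = 6 (C(O) = 6 - 1*0 = 6 + 0 = 6)
F(W, R) = -13/2 - sqrt(2) (F(W, R) = -(sqrt(2 + 6) + 13)/2 = -(sqrt(8) + 13)/2 = -(2*sqrt(2) + 13)/2 = -(13 + 2*sqrt(2))/2 = -13/2 - sqrt(2))
1/(J + F(C(-3), b(6, 5))) = 1/(453 + (-13/2 - sqrt(2))) = 1/(893/2 - sqrt(2))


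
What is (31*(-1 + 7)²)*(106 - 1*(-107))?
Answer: 237708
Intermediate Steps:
(31*(-1 + 7)²)*(106 - 1*(-107)) = (31*6²)*(106 + 107) = (31*36)*213 = 1116*213 = 237708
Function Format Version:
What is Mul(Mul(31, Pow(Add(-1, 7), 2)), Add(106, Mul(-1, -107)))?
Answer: 237708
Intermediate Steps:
Mul(Mul(31, Pow(Add(-1, 7), 2)), Add(106, Mul(-1, -107))) = Mul(Mul(31, Pow(6, 2)), Add(106, 107)) = Mul(Mul(31, 36), 213) = Mul(1116, 213) = 237708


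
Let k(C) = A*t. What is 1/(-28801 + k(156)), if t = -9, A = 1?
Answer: -1/28810 ≈ -3.4710e-5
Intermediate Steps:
k(C) = -9 (k(C) = 1*(-9) = -9)
1/(-28801 + k(156)) = 1/(-28801 - 9) = 1/(-28810) = -1/28810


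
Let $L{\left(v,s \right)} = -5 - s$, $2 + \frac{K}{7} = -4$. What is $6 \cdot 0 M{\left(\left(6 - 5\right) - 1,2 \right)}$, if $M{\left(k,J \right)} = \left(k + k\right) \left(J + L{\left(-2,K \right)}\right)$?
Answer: $0$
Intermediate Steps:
$K = -42$ ($K = -14 + 7 \left(-4\right) = -14 - 28 = -42$)
$M{\left(k,J \right)} = 2 k \left(37 + J\right)$ ($M{\left(k,J \right)} = \left(k + k\right) \left(J - -37\right) = 2 k \left(J + \left(-5 + 42\right)\right) = 2 k \left(J + 37\right) = 2 k \left(37 + J\right)$)
$6 \cdot 0 M{\left(\left(6 - 5\right) - 1,2 \right)} = 6 \cdot 0 \cdot 2 \left(\left(6 - 5\right) - 1\right) \left(37 + 2\right) = 0 \cdot 2 \left(1 - 1\right) 39 = 0 \cdot 2 \cdot 0 \cdot 39 = 0 \cdot 0 = 0$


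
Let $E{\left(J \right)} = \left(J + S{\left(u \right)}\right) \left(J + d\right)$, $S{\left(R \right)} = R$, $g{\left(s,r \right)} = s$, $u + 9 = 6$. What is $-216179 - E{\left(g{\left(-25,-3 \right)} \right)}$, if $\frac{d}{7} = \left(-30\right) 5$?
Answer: $-246279$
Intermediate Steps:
$u = -3$ ($u = -9 + 6 = -3$)
$d = -1050$ ($d = 7 \left(\left(-30\right) 5\right) = 7 \left(-150\right) = -1050$)
$E{\left(J \right)} = \left(-1050 + J\right) \left(-3 + J\right)$ ($E{\left(J \right)} = \left(J - 3\right) \left(J - 1050\right) = \left(-3 + J\right) \left(-1050 + J\right) = \left(-1050 + J\right) \left(-3 + J\right)$)
$-216179 - E{\left(g{\left(-25,-3 \right)} \right)} = -216179 - \left(3150 + \left(-25\right)^{2} - -26325\right) = -216179 - \left(3150 + 625 + 26325\right) = -216179 - 30100 = -246279$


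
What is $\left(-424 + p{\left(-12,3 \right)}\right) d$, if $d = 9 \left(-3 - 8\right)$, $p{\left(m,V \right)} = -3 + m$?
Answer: $43461$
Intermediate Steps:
$d = -99$ ($d = 9 \left(-11\right) = -99$)
$\left(-424 + p{\left(-12,3 \right)}\right) d = \left(-424 - 15\right) \left(-99\right) = \left(-439\right) \left(-99\right) = 43461$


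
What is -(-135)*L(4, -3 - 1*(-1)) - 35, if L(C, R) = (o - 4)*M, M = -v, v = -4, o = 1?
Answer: -1655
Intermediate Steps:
M = 4 (M = -1*(-4) = 4)
L(C, R) = -12 (L(C, R) = (1 - 4)*4 = -3*4 = -12)
-(-135)*L(4, -3 - 1*(-1)) - 35 = -(-135)*(-12) - 35 = -135*12 - 35 = -1620 - 35 = -1655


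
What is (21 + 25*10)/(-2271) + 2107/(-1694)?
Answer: -749153/549582 ≈ -1.3631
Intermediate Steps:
(21 + 25*10)/(-2271) + 2107/(-1694) = (21 + 250)*(-1/2271) + 2107*(-1/1694) = 271*(-1/2271) - 301/242 = -271/2271 - 301/242 = -749153/549582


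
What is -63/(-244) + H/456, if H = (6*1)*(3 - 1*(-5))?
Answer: 1685/4636 ≈ 0.36346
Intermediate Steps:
H = 48 (H = 6*(3 + 5) = 6*8 = 48)
-63/(-244) + H/456 = -63/(-244) + 48/456 = -63*(-1/244) + 48*(1/456) = 63/244 + 2/19 = 1685/4636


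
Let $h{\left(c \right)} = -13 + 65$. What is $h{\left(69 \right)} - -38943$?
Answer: $38995$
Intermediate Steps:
$h{\left(c \right)} = 52$
$h{\left(69 \right)} - -38943 = 52 - -38943 = 52 + 38943 = 38995$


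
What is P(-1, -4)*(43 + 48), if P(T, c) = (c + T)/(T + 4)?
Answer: -455/3 ≈ -151.67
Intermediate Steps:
P(T, c) = (T + c)/(4 + T)
P(-1, -4)*(43 + 48) = ((-1 - 4)/(4 - 1))*(43 + 48) = (-5/3)*91 = ((1/3)*(-5))*91 = -5/3*91 = -455/3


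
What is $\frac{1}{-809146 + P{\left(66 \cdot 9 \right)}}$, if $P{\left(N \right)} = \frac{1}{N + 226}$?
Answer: $- \frac{820}{663499719} \approx -1.2359 \cdot 10^{-6}$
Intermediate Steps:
$P{\left(N \right)} = \frac{1}{226 + N}$
$\frac{1}{-809146 + P{\left(66 \cdot 9 \right)}} = \frac{1}{-809146 + \frac{1}{226 + 66 \cdot 9}} = \frac{1}{-809146 + \frac{1}{226 + 594}} = \frac{1}{-809146 + \frac{1}{820}} = \frac{1}{- \frac{663499719}{820}} = - \frac{820}{663499719}$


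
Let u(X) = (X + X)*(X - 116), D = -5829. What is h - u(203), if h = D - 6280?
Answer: -47431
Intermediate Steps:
u(X) = 2*X*(-116 + X) (u(X) = (2*X)*(-116 + X) = 2*X*(-116 + X))
h = -12109 (h = -5829 - 6280 = -12109)
h - u(203) = -12109 - 2*203*(-116 + 203) = -12109 - 2*203*87 = -12109 - 1*35322 = -12109 - 35322 = -47431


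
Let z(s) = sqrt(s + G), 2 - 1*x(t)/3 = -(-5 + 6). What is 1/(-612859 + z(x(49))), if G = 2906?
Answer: -612859/375596150966 - sqrt(2915)/375596150966 ≈ -1.6318e-6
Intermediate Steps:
x(t) = 9 (x(t) = 6 - (-3)*(-5 + 6) = 6 - (-3) = 6 - 3*(-1) = 6 + 3 = 9)
z(s) = sqrt(2906 + s) (z(s) = sqrt(s + 2906) = sqrt(2906 + s))
1/(-612859 + z(x(49))) = 1/(-612859 + sqrt(2906 + 9)) = 1/(-612859 + sqrt(2915))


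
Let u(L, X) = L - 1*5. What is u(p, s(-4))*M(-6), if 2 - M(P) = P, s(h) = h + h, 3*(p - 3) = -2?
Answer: -64/3 ≈ -21.333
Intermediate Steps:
p = 7/3 (p = 3 + (⅓)*(-2) = 3 - ⅔ = 7/3 ≈ 2.3333)
s(h) = 2*h
u(L, X) = -5 + L (u(L, X) = L - 5 = -5 + L)
M(P) = 2 - P
u(p, s(-4))*M(-6) = (-5 + 7/3)*(2 - 1*(-6)) = -8*(2 + 6)/3 = -8/3*8 = -64/3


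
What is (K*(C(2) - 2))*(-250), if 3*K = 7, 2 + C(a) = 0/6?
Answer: 7000/3 ≈ 2333.3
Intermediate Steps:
C(a) = -2 (C(a) = -2 + 0/6 = -2 + 0*(⅙) = -2 + 0 = -2)
K = 7/3 (K = (⅓)*7 = 7/3 ≈ 2.3333)
(K*(C(2) - 2))*(-250) = (7*(-2 - 2)/3)*(-250) = ((7/3)*(-4))*(-250) = -28/3*(-250) = 7000/3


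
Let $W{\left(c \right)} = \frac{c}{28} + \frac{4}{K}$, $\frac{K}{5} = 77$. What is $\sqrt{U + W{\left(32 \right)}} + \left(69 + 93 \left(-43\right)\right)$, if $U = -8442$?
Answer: $-3930 + \frac{i \sqrt{1251144510}}{385} \approx -3930.0 + 91.874 i$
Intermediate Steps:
$K = 385$ ($K = 5 \cdot 77 = 385$)
$W{\left(c \right)} = \frac{4}{385} + \frac{c}{28}$ ($W{\left(c \right)} = \frac{c}{28} + \frac{4}{385} = \frac{4}{385} + \frac{c}{28}$)
$\sqrt{U + W{\left(32 \right)}} + \left(69 + 93 \left(-43\right)\right) = \sqrt{-8442 + \left(\frac{4}{385} + \frac{1}{28} \cdot 32\right)} + \left(69 + 93 \left(-43\right)\right) = \sqrt{-8442 + \left(\frac{4}{385} + \frac{8}{7}\right)} + \left(69 - 3999\right) = \sqrt{-8442 + \frac{444}{385}} - 3930 = \sqrt{- \frac{3249726}{385}} - 3930 = \frac{i \sqrt{1251144510}}{385} - 3930 = -3930 + \frac{i \sqrt{1251144510}}{385}$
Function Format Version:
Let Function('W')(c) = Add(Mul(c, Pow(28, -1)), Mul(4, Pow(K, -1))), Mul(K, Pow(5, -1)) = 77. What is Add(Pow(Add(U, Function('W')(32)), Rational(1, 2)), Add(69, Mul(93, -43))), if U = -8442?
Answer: Add(-3930, Mul(Rational(1, 385), I, Pow(1251144510, Rational(1, 2)))) ≈ Add(-3930.0, Mul(91.874, I))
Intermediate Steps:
K = 385 (K = Mul(5, 77) = 385)
Function('W')(c) = Add(Rational(4, 385), Mul(Rational(1, 28), c)) (Function('W')(c) = Add(Mul(c, Pow(28, -1)), Mul(4, Pow(385, -1))) = Add(Mul(c, Rational(1, 28)), Mul(4, Rational(1, 385))) = Add(Mul(Rational(1, 28), c), Rational(4, 385)) = Add(Rational(4, 385), Mul(Rational(1, 28), c)))
Add(Pow(Add(U, Function('W')(32)), Rational(1, 2)), Add(69, Mul(93, -43))) = Add(Pow(Add(-8442, Add(Rational(4, 385), Mul(Rational(1, 28), 32))), Rational(1, 2)), Add(69, Mul(93, -43))) = Add(Pow(Add(-8442, Add(Rational(4, 385), Rational(8, 7))), Rational(1, 2)), Add(69, -3999)) = Add(Pow(Add(-8442, Rational(444, 385)), Rational(1, 2)), -3930) = Add(Pow(Rational(-3249726, 385), Rational(1, 2)), -3930) = Add(Mul(Rational(1, 385), I, Pow(1251144510, Rational(1, 2))), -3930) = Add(-3930, Mul(Rational(1, 385), I, Pow(1251144510, Rational(1, 2))))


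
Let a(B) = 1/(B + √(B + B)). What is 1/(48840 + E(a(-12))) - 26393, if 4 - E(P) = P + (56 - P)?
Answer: -1287661683/48788 ≈ -26393.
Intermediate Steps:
a(B) = 1/(B + √2*√B) (a(B) = 1/(B + √(2*B)) = 1/(B + √2*√B))
E(P) = -52 (E(P) = 4 - (P + (56 - P)) = 4 - 1*56 = 4 - 56 = -52)
1/(48840 + E(a(-12))) - 26393 = 1/(48840 - 52) - 26393 = 1/48788 - 26393 = -1287661683/48788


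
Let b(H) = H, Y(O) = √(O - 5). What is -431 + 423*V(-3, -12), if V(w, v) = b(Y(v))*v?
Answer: -431 - 5076*I*√17 ≈ -431.0 - 20929.0*I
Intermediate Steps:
Y(O) = √(-5 + O)
V(w, v) = v*√(-5 + v) (V(w, v) = √(-5 + v)*v = v*√(-5 + v))
-431 + 423*V(-3, -12) = -431 + 423*(-12*√(-5 - 12)) = -431 + 423*(-12*I*√17) = -431 - 5076*I*√17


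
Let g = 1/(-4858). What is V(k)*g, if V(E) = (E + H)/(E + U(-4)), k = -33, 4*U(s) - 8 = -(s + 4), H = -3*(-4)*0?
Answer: -33/150598 ≈ -0.00021913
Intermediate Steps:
H = 0 (H = 12*0 = 0)
U(s) = 1 - s/4 (U(s) = 2 + (-(s + 4))/4 = 2 + (-(4 + s))/4 = 2 + (-4 - s)/4 = 2 + (-1 - s/4) = 1 - s/4)
V(E) = E/(2 + E) (V(E) = (E + 0)/(E + (1 - ¼*(-4))) = E/(E + (1 + 1)) = E/(E + 2) = E/(2 + E))
g = -1/4858 ≈ -0.00020585
V(k)*g = -33/(2 - 33)*(-1/4858) = -33/(-31)*(-1/4858) = -33*(-1/31)*(-1/4858) = (33/31)*(-1/4858) = -33/150598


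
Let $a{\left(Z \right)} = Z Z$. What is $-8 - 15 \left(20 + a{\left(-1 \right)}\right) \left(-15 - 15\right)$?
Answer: $9442$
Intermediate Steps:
$a{\left(Z \right)} = Z^{2}$
$-8 - 15 \left(20 + a{\left(-1 \right)}\right) \left(-15 - 15\right) = -8 - 15 \left(20 + \left(-1\right)^{2}\right) \left(-15 - 15\right) = -8 - 15 \left(20 + 1\right) \left(-30\right) = -8 - 15 \cdot 21 \left(-30\right) = -8 - -9450 = -8 + 9450 = 9442$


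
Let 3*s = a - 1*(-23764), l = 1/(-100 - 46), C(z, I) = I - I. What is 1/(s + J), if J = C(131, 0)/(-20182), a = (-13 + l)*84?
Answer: 219/1655014 ≈ 0.00013233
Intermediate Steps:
C(z, I) = 0
l = -1/146 (l = 1/(-146) = -1/146 ≈ -0.0068493)
a = -79758/73 (a = (-13 - 1/146)*84 = -1899/146*84 = -79758/73 ≈ -1092.6)
s = 1655014/219 (s = (-79758/73 - 1*(-23764))/3 = (-79758/73 + 23764)/3 = (⅓)*(1655014/73) = 1655014/219 ≈ 7557.1)
J = 0 (J = 0/(-20182) = 0*(-1/20182) = 0)
1/(s + J) = 1/(1655014/219 + 0) = 1/(1655014/219) = 219/1655014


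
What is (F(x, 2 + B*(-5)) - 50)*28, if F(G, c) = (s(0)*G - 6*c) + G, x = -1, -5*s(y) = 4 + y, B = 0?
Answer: -8708/5 ≈ -1741.6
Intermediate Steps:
s(y) = -⅘ - y/5 (s(y) = -(4 + y)/5 = -⅘ - y/5)
F(G, c) = -6*c + G/5 (F(G, c) = ((-⅘ - ⅕*0)*G - 6*c) + G = ((-⅘ + 0)*G - 6*c) + G = (-4*G/5 - 6*c) + G = (-6*c - 4*G/5) + G = -6*c + G/5)
(F(x, 2 + B*(-5)) - 50)*28 = ((-6*(2 + 0*(-5)) + (⅕)*(-1)) - 50)*28 = ((-6*(2 + 0) - ⅕) - 50)*28 = ((-6*2 - ⅕) - 50)*28 = ((-12 - ⅕) - 50)*28 = (-61/5 - 50)*28 = -311/5*28 = -8708/5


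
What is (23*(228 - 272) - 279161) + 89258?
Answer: -190915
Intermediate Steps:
(23*(228 - 272) - 279161) + 89258 = (23*(-44) - 279161) + 89258 = (-1012 - 279161) + 89258 = -280173 + 89258 = -190915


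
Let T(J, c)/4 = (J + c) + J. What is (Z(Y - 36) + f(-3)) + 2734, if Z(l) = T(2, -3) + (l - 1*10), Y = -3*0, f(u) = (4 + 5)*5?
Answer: 2737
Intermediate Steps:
f(u) = 45 (f(u) = 9*5 = 45)
Y = 0
T(J, c) = 4*c + 8*J (T(J, c) = 4*((J + c) + J) = 4*(c + 2*J) = 4*c + 8*J)
Z(l) = -6 + l (Z(l) = (4*(-3) + 8*2) + (l - 1*10) = (-12 + 16) + (l - 10) = 4 + (-10 + l) = -6 + l)
(Z(Y - 36) + f(-3)) + 2734 = ((-6 + (0 - 36)) + 45) + 2734 = ((-6 - 36) + 45) + 2734 = (-42 + 45) + 2734 = 3 + 2734 = 2737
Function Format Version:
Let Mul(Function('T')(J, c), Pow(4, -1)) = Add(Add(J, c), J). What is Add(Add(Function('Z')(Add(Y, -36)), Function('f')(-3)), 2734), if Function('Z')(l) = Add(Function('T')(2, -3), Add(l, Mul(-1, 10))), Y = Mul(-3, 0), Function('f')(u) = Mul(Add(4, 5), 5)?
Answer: 2737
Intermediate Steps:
Function('f')(u) = 45 (Function('f')(u) = Mul(9, 5) = 45)
Y = 0
Function('T')(J, c) = Add(Mul(4, c), Mul(8, J)) (Function('T')(J, c) = Mul(4, Add(Add(J, c), J)) = Mul(4, Add(c, Mul(2, J))) = Add(Mul(4, c), Mul(8, J)))
Function('Z')(l) = Add(-6, l) (Function('Z')(l) = Add(Add(Mul(4, -3), Mul(8, 2)), Add(l, Mul(-1, 10))) = Add(Add(-12, 16), Add(l, -10)) = Add(4, Add(-10, l)) = Add(-6, l))
Add(Add(Function('Z')(Add(Y, -36)), Function('f')(-3)), 2734) = Add(Add(Add(-6, Add(0, -36)), 45), 2734) = Add(Add(Add(-6, -36), 45), 2734) = Add(Add(-42, 45), 2734) = Add(3, 2734) = 2737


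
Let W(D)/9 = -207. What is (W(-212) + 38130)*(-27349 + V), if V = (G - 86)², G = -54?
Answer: -281032983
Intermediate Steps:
V = 19600 (V = (-54 - 86)² = (-140)² = 19600)
W(D) = -1863 (W(D) = 9*(-207) = -1863)
(W(-212) + 38130)*(-27349 + V) = (-1863 + 38130)*(-27349 + 19600) = 36267*(-7749) = -281032983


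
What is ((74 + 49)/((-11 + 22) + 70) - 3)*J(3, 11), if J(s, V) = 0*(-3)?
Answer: 0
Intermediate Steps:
J(s, V) = 0
((74 + 49)/((-11 + 22) + 70) - 3)*J(3, 11) = ((74 + 49)/((-11 + 22) + 70) - 3)*0 = (123/(11 + 70) - 3)*0 = (123/81 - 3)*0 = (123*(1/81) - 3)*0 = (41/27 - 3)*0 = -40/27*0 = 0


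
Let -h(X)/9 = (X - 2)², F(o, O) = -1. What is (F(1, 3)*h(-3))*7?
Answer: 1575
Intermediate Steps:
h(X) = -9*(-2 + X)² (h(X) = -9*(X - 2)² = -9*(-2 + X)²)
(F(1, 3)*h(-3))*7 = -(-9)*(-2 - 3)²*7 = -(-9)*(-5)²*7 = -(-9)*25*7 = -1*(-225)*7 = 225*7 = 1575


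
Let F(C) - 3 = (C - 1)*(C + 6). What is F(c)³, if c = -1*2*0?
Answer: -27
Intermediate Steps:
c = 0 (c = -2*0 = 0)
F(C) = 3 + (-1 + C)*(6 + C) (F(C) = 3 + (C - 1)*(C + 6) = 3 + (-1 + C)*(6 + C))
F(c)³ = (-3 + 0² + 5*0)³ = (-3 + 0 + 0)³ = (-3)³ = -27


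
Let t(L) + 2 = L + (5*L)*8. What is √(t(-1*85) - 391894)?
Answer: 7*I*√8069 ≈ 628.79*I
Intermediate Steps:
t(L) = -2 + 41*L (t(L) = -2 + (L + (5*L)*8) = -2 + (L + 40*L) = -2 + 41*L)
√(t(-1*85) - 391894) = √((-2 + 41*(-1*85)) - 391894) = √((-2 + 41*(-85)) - 391894) = √((-2 - 3485) - 391894) = √(-3487 - 391894) = √(-395381) = 7*I*√8069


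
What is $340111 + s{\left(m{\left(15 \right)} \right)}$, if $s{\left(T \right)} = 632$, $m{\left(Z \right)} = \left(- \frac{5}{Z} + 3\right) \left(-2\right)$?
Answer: $340743$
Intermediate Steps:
$m{\left(Z \right)} = -6 + \frac{10}{Z}$ ($m{\left(Z \right)} = \left(3 - \frac{5}{Z}\right) \left(-2\right) = -6 + \frac{10}{Z}$)
$340111 + s{\left(m{\left(15 \right)} \right)} = 340111 + 632 = 340743$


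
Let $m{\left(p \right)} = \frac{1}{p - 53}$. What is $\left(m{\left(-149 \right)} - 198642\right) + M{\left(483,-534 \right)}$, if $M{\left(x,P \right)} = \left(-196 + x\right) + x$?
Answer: $- \frac{39970145}{202} \approx -1.9787 \cdot 10^{5}$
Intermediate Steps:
$M{\left(x,P \right)} = -196 + 2 x$
$m{\left(p \right)} = \frac{1}{-53 + p}$
$\left(m{\left(-149 \right)} - 198642\right) + M{\left(483,-534 \right)} = \left(\frac{1}{-53 - 149} - 198642\right) + \left(-196 + 2 \cdot 483\right) = \left(\frac{1}{-202} - 198642\right) + \left(-196 + 966\right) = \left(- \frac{1}{202} - 198642\right) + 770 = - \frac{40125685}{202} + 770 = - \frac{39970145}{202}$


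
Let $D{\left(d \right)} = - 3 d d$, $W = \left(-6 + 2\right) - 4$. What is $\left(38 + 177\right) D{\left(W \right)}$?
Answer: $-41280$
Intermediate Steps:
$W = -8$ ($W = -4 - 4 = -8$)
$D{\left(d \right)} = - 3 d^{2}$
$\left(38 + 177\right) D{\left(W \right)} = \left(38 + 177\right) \left(- 3 \left(-8\right)^{2}\right) = 215 \left(\left(-3\right) 64\right) = 215 \left(-192\right) = -41280$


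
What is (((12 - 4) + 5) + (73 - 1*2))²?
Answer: 7056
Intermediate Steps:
(((12 - 4) + 5) + (73 - 1*2))² = ((8 + 5) + (73 - 2))² = (13 + 71)² = 84² = 7056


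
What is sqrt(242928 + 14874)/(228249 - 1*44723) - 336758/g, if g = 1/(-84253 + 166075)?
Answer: -27554213076 + sqrt(257802)/183526 ≈ -2.7554e+10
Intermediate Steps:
g = 1/81822 ≈ 1.2222e-5
sqrt(242928 + 14874)/(228249 - 1*44723) - 336758/g = sqrt(242928 + 14874)/(228249 - 1*44723) - 336758/1/81822 = sqrt(257802)/(228249 - 44723) - 336758*81822 = sqrt(257802)/183526 - 27554213076 = -27554213076 + sqrt(257802)/183526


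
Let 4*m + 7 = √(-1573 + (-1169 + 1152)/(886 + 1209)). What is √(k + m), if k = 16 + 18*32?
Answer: √(10362488025 + 4190*I*√1725992985)/4190 ≈ 24.296 + 0.20405*I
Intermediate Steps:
k = 592 (k = 16 + 576 = 592)
m = -7/4 + I*√1725992985/4190 (m = -7/4 + √(-1573 + (-1169 + 1152)/(886 + 1209))/4 = -7/4 + √(-1573 - 17/2095)/4 = -7/4 + √(-3295452/2095)/4 = -7/4 + (2*I*√1725992985/2095)/4 = -7/4 + I*√1725992985/4190 ≈ -1.75 + 9.9153*I)
√(k + m) = √(592 + (-7/4 + I*√1725992985/4190)) = √(2361/4 + I*√1725992985/4190)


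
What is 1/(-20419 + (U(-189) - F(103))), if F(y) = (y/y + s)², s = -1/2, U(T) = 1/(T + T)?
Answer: -756/15436955 ≈ -4.8973e-5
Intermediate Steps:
U(T) = 1/(2*T)
s = -½ (s = -1*½ = -½ ≈ -0.50000)
F(y) = ¼ (F(y) = (y/y - ½)² = (1 - ½)² = (½)² = ¼)
1/(-20419 + (U(-189) - F(103))) = 1/(-20419 + ((½)/(-189) - 1*¼)) = 1/(-20419 + ((½)*(-1/189) - ¼)) = 1/(-20419 + (-1/378 - ¼)) = 1/(-20419 - 191/756) = 1/(-15436955/756) = -756/15436955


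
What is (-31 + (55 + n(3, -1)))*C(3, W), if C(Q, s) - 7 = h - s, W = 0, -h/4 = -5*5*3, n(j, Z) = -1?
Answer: 7061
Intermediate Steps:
h = 300 (h = -4*(-5*5)*3 = -(-100)*3 = -4*(-75) = 300)
C(Q, s) = 307 - s (C(Q, s) = 7 + (300 - s) = 307 - s)
(-31 + (55 + n(3, -1)))*C(3, W) = (-31 + (55 - 1))*(307 - 1*0) = (-31 + 54)*(307 + 0) = 23*307 = 7061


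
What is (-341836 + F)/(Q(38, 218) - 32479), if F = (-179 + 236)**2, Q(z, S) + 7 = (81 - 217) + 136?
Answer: 9151/878 ≈ 10.423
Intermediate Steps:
Q(z, S) = -7 (Q(z, S) = -7 + ((81 - 217) + 136) = -7 + (-136 + 136) = -7 + 0 = -7)
F = 3249 (F = 57**2 = 3249)
(-341836 + F)/(Q(38, 218) - 32479) = (-341836 + 3249)/(-7 - 32479) = -338587/(-32486) = -338587*(-1/32486) = 9151/878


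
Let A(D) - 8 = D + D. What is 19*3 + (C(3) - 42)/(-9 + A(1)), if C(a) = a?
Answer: 18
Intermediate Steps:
A(D) = 8 + 2*D (A(D) = 8 + (D + D) = 8 + 2*D)
19*3 + (C(3) - 42)/(-9 + A(1)) = 19*3 + (3 - 42)/(-9 + (8 + 2*1)) = 57 - 39/(-9 + (8 + 2)) = 57 - 39/(-9 + 10) = 57 - 39/1 = 57 - 39*1 = 57 - 39 = 18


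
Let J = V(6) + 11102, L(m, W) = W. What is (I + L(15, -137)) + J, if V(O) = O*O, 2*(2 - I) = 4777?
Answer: 17229/2 ≈ 8614.5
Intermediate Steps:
I = -4773/2 (I = 2 - 1/2*4777 = 2 - 4777/2 = -4773/2 ≈ -2386.5)
V(O) = O**2
J = 11138 (J = 6**2 + 11102 = 36 + 11102 = 11138)
(I + L(15, -137)) + J = (-4773/2 - 137) + 11138 = -5047/2 + 11138 = 17229/2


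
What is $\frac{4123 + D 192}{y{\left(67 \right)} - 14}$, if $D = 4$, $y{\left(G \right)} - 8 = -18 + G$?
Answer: $\frac{4891}{43} \approx 113.74$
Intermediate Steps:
$y{\left(G \right)} = -10 + G$ ($y{\left(G \right)} = 8 + \left(-18 + G\right) = -10 + G$)
$\frac{4123 + D 192}{y{\left(67 \right)} - 14} = \frac{4123 + 4 \cdot 192}{\left(-10 + 67\right) - 14} = \frac{4123 + 768}{57 - 14} = \frac{4891}{43}$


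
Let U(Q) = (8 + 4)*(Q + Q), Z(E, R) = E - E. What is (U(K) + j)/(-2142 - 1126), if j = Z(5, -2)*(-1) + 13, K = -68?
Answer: 1619/3268 ≈ 0.49541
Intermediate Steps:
Z(E, R) = 0
U(Q) = 24*Q (U(Q) = 12*(2*Q) = 24*Q)
j = 13 (j = 0*(-1) + 13 = 0 + 13 = 13)
(U(K) + j)/(-2142 - 1126) = (24*(-68) + 13)/(-2142 - 1126) = (-1632 + 13)/(-3268) = -1619*(-1/3268) = 1619/3268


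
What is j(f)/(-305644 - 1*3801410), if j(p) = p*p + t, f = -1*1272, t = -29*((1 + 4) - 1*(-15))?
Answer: -808702/2053527 ≈ -0.39381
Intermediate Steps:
t = -580 (t = -29*(5 + 15) = -29*20 = -580)
f = -1272
j(p) = -580 + p² (j(p) = p*p - 580 = p² - 580 = -580 + p²)
j(f)/(-305644 - 1*3801410) = (-580 + (-1272)²)/(-305644 - 1*3801410) = (-580 + 1617984)/(-305644 - 3801410) = 1617404/(-4107054) = 1617404*(-1/4107054) = -808702/2053527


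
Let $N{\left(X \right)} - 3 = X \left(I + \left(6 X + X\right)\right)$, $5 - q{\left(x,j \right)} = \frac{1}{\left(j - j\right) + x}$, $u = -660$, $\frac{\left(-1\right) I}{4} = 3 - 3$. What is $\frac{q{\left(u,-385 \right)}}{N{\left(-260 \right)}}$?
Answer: $\frac{3301}{312313980} \approx 1.0569 \cdot 10^{-5}$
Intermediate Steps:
$I = 0$ ($I = - 4 \left(3 - 3\right) = \left(-4\right) 0 = 0$)
$q{\left(x,j \right)} = 5 - \frac{1}{x}$ ($q{\left(x,j \right)} = 5 - \frac{1}{\left(j - j\right) + x} = 5 - \frac{1}{0 + x} = 5 - \frac{1}{x}$)
$N{\left(X \right)} = 3 + 7 X^{2}$ ($N{\left(X \right)} = 3 + X \left(0 + \left(6 X + X\right)\right) = 3 + X \left(0 + 7 X\right) = 3 + X 7 X = 3 + 7 X^{2}$)
$\frac{q{\left(u,-385 \right)}}{N{\left(-260 \right)}} = \frac{5 - \frac{1}{-660}}{3 + 7 \left(-260\right)^{2}} = \frac{5 - - \frac{1}{660}}{3 + 7 \cdot 67600} = \frac{5 + \frac{1}{660}}{3 + 473200} = \frac{3301}{660 \cdot 473203} = \frac{3301}{660} \cdot \frac{1}{473203} = \frac{3301}{312313980}$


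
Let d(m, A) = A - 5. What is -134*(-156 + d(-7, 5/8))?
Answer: 85961/4 ≈ 21490.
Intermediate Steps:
d(m, A) = -5 + A
-134*(-156 + d(-7, 5/8)) = -134*(-156 + (-5 + 5/8)) = -134*(-156 - 35/8) = -134*(-1283/8) = 85961/4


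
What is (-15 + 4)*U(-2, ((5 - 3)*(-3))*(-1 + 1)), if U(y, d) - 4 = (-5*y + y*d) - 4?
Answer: -110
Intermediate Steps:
U(y, d) = -5*y + d*y (U(y, d) = 4 + ((-5*y + y*d) - 4) = 4 + ((-5*y + d*y) - 4) = 4 + (-4 - 5*y + d*y) = -5*y + d*y)
(-15 + 4)*U(-2, ((5 - 3)*(-3))*(-1 + 1)) = (-15 + 4)*(-2*(-5 + ((5 - 3)*(-3))*(-1 + 1))) = -(-22)*(-5 + (2*(-3))*0) = -(-22)*(-5 - 6*0) = -(-22)*(-5 + 0) = -(-22)*(-5) = -11*10 = -110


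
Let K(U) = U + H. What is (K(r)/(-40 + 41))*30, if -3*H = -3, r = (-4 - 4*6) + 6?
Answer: -630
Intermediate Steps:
r = -22 (r = (-4 - 24) + 6 = -28 + 6 = -22)
H = 1 (H = -⅓*(-3) = 1)
K(U) = 1 + U (K(U) = U + 1 = 1 + U)
(K(r)/(-40 + 41))*30 = ((1 - 22)/(-40 + 41))*30 = -21/1*30 = -21*1*30 = -21*30 = -630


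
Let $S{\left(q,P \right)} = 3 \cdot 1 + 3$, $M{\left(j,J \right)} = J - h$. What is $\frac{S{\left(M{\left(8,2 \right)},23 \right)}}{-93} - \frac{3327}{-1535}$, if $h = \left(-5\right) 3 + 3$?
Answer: $\frac{100067}{47585} \approx 2.1029$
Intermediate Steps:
$h = -12$ ($h = -15 + 3 = -12$)
$M{\left(j,J \right)} = 12 + J$ ($M{\left(j,J \right)} = J - -12 = J + 12 = 12 + J$)
$S{\left(q,P \right)} = 6$ ($S{\left(q,P \right)} = 3 + 3 = 6$)
$\frac{S{\left(M{\left(8,2 \right)},23 \right)}}{-93} - \frac{3327}{-1535} = \frac{6}{-93} - \frac{3327}{-1535} = 6 \left(- \frac{1}{93}\right) - - \frac{3327}{1535} = - \frac{2}{31} + \frac{3327}{1535} = \frac{100067}{47585}$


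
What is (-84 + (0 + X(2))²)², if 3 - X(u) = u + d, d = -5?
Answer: 2304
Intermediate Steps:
X(u) = 8 - u (X(u) = 3 - (u - 5) = 3 - (-5 + u) = 3 + (5 - u) = 8 - u)
(-84 + (0 + X(2))²)² = (-84 + (0 + (8 - 1*2))²)² = (-84 + (0 + (8 - 2))²)² = (-84 + (0 + 6)²)² = (-84 + 6²)² = (-84 + 36)² = (-48)² = 2304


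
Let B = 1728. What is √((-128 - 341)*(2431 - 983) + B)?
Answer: 2*I*√169346 ≈ 823.03*I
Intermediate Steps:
√((-128 - 341)*(2431 - 983) + B) = √((-128 - 341)*(2431 - 983) + 1728) = √(-469*1448 + 1728) = √(-679112 + 1728) = √(-677384) = 2*I*√169346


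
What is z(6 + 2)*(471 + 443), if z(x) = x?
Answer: 7312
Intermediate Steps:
z(6 + 2)*(471 + 443) = (6 + 2)*(471 + 443) = 8*914 = 7312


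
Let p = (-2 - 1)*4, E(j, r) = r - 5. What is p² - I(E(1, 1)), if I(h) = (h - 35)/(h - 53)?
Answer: 2723/19 ≈ 143.32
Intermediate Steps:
E(j, r) = -5 + r
p = -12 (p = -3*4 = -12)
I(h) = (-35 + h)/(-53 + h)
p² - I(E(1, 1)) = (-12)² - (-35 + (-5 + 1))/(-53 + (-5 + 1)) = 144 - (-35 - 4)/(-53 - 4) = 144 - (-39)/(-57) = 144 - (-1)*(-39)/57 = 144 - 1*13/19 = 144 - 13/19 = 2723/19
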